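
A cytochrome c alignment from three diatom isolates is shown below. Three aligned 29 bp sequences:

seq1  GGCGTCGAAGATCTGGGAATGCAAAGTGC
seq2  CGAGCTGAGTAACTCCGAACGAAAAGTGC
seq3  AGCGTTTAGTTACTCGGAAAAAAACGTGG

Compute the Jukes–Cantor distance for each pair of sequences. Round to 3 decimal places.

seq1–seq2: 11/29 sites differ → p ≈ 0.37931, d = −0.75 ln(1 − 0.505747) = 0.528531 ≈ 0.529.
seq1–seq3: 13/29 sites differ → p ≈ 0.448276, d = −0.75 ln(1 − 0.597701) = 0.682920 ≈ 0.683.
seq2–seq3: 10/29 sites differ → p ≈ 0.344828, d = −0.75 ln(1 − 0.459771) = 0.461822 ≈ 0.462.

d(seq1,seq2) = 0.529, d(seq1,seq3) = 0.683, d(seq2,seq3) = 0.462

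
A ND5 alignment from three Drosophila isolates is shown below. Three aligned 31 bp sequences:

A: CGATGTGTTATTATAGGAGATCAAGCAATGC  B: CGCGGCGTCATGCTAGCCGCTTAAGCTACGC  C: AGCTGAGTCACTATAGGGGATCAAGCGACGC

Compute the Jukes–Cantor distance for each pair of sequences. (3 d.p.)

d(A,B) = 0.544, d(A,C) = 0.316, d(B,C) = 0.481

A–B: 12/31 sites differ → p ≈ 0.387097, d = −0.75 ln(1 − 0.516129) = 0.544453 ≈ 0.544.
A–C: 8/31 sites differ → p ≈ 0.258065, d = −0.75 ln(1 − 0.344087) = 0.316295 ≈ 0.316.
B–C: 11/31 sites differ → p ≈ 0.354839, d = −0.75 ln(1 − 0.473119) = 0.480585 ≈ 0.481.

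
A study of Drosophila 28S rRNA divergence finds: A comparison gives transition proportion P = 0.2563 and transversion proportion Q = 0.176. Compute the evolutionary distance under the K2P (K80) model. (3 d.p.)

Under the Kimura two-parameter model, d = −½ ln(1 − 2P − Q) − ¼ ln(1 − 2Q).
1 − 2P − Q = 0.3114, giving −½ ln(0.3114) = 0.583339.
1 − 2Q = 0.648, giving −¼ ln(0.648) = 0.108466.
d = 0.583339 + 0.108466 = 0.691805.

0.692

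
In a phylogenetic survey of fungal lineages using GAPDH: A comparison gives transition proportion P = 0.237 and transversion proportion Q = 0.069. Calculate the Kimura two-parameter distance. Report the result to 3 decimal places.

0.429

Under the Kimura two-parameter model, d = −½ ln(1 − 2P − Q) − ¼ ln(1 − 2Q).
1 − 2P − Q = 0.457, giving −½ ln(0.457) = 0.391536.
1 − 2Q = 0.862, giving −¼ ln(0.862) = 0.037125.
d = 0.391536 + 0.037125 = 0.428661.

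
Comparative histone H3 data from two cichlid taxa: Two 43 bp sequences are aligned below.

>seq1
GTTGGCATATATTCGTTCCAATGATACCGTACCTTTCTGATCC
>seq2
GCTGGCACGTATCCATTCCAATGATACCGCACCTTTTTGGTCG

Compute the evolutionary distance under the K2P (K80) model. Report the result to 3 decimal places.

0.263

Of 43 sites, 8 differences are transitions and 1 are transversions, so P = 8/43 ≈ 0.186047 and Q = 1/43 ≈ 0.023256.
Under the Kimura two-parameter model, d = −½ ln(1 − 2P − Q) − ¼ ln(1 − 2Q).
1 − 2P − Q = 0.60465, giving −½ ln(0.60465) = 0.251553.
1 − 2Q = 0.953488, giving −¼ ln(0.953488) = 0.011907.
d = 0.251553 + 0.011907 = 0.263460.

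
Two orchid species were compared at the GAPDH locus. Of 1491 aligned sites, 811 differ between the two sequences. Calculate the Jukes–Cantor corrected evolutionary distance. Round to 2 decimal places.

p = 811/1491 ≈ 0.54393.
d = −(3/4) ln(1 − 4p/3) = −0.75 ln(1 − 0.72524) = −0.75 ln(0.27476)
  = −0.75 × (-1.291857) = 0.968893 substitutions/site.

0.97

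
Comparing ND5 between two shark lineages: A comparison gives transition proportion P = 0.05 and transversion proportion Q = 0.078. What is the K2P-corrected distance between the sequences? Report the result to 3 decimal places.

0.140

Under the Kimura two-parameter model, d = −½ ln(1 − 2P − Q) − ¼ ln(1 − 2Q).
1 − 2P − Q = 0.822, giving −½ ln(0.822) = 0.098007.
1 − 2Q = 0.844, giving −¼ ln(0.844) = 0.042401.
d = 0.098007 + 0.042401 = 0.140408.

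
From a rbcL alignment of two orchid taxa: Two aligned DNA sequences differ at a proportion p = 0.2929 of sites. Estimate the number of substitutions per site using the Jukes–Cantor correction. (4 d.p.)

d = −(3/4) ln(1 − 4p/3) = −0.75 ln(1 − 0.390533) = −0.75 ln(0.609467)
  = −0.75 × (-0.495170) = 0.371378 substitutions/site.

0.3714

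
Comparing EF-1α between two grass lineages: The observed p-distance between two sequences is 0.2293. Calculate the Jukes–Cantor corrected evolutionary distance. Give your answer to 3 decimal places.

0.274

d = −(3/4) ln(1 − 4p/3) = −0.75 ln(1 − 0.305733) = −0.75 ln(0.694267)
  = −0.75 × (-0.364899) = 0.273674 substitutions/site.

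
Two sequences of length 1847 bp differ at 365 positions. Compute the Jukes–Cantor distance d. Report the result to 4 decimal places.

0.2294

p = 365/1847 ≈ 0.197618.
d = −(3/4) ln(1 − 4p/3) = −0.75 ln(1 − 0.263491) = −0.75 ln(0.736509)
  = −0.75 × (-0.305834) = 0.229376 substitutions/site.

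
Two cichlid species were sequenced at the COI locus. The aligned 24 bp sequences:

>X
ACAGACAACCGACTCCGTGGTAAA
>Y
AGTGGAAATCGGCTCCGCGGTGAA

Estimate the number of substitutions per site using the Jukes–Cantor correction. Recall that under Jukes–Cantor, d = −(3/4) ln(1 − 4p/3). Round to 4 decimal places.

The sequences differ at 8 of 24 sites (2, 3, 5, 6, 9, 12, 18, 22), so p = 8/24 ≈ 0.333333.
d = −(3/4) ln(1 − 4p/3) = −0.75 ln(1 − 0.444444) = −0.75 ln(0.555556)
  = −0.75 × (-0.587786) = 0.440840 substitutions/site.

0.4408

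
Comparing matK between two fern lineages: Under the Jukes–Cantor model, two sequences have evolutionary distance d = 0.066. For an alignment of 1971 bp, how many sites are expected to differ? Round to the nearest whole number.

125

Invert JC69: p = (3/4)(1 − e^(−4d/3)) = 0.75 × (1 − e^(-0.088)) = 0.75 × (1 − 0.915761) = 0.063179.
Expected differing sites = pL ≈ 0.063179 × 1971 = 124.525809 ≈ 125.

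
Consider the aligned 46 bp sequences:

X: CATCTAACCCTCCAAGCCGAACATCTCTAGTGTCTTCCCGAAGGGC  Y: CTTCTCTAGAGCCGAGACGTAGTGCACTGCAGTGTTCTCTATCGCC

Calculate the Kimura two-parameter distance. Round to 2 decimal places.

0.93

Of 46 sites, 3 differences are transitions and 20 are transversions, so P = 3/46 ≈ 0.065217 and Q = 20/46 ≈ 0.434783.
Under the Kimura two-parameter model, d = −½ ln(1 − 2P − Q) − ¼ ln(1 − 2Q).
1 − 2P − Q = 0.434783, giving −½ ln(0.434783) = 0.416454.
1 − 2Q = 0.130434, giving −¼ ln(0.130434) = 0.509222.
d = 0.416454 + 0.509222 = 0.925676.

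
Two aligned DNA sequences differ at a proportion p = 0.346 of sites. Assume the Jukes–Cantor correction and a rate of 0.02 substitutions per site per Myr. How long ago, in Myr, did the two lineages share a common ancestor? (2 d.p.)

d = −(3/4) ln(1 − 4p/3) = −0.75 ln(1 − 0.461333) = −0.75 ln(0.538667)
  = −0.75 × (-0.618658) = 0.463994 substitutions/site.
Under a molecular clock d = 2μt, so t = d/(2μ) = 0.463994 / (2 × 0.02) = 11.60 Myr.

11.60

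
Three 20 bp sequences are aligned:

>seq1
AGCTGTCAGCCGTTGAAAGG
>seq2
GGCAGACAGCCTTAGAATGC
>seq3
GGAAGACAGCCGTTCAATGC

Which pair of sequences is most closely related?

seq2 and seq3

seq1–seq2: 7/20 differ, p = 0.350, d = 0.471.
seq1–seq3: 7/20 differ, p = 0.350, d = 0.471.
seq2–seq3: 4/20 differ, p = 0.200, d = 0.233.
The smallest distance is between seq2 and seq3.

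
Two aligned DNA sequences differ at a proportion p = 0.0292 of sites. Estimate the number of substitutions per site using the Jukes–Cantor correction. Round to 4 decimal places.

0.0298

d = −(3/4) ln(1 − 4p/3) = −0.75 ln(1 − 0.038933) = −0.75 ln(0.961067)
  = −0.75 × (-0.039711) = 0.029783 substitutions/site.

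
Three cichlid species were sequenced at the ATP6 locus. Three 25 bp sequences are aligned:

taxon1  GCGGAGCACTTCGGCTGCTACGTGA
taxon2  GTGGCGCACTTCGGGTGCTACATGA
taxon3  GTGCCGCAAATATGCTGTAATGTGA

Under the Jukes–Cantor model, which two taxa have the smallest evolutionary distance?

taxon1 and taxon2

taxon1–taxon2: 4/25 differ, p = 0.160, d = 0.180.
taxon1–taxon3: 10/25 differ, p = 0.400, d = 0.572.
taxon2–taxon3: 10/25 differ, p = 0.400, d = 0.572.
The smallest distance is between taxon1 and taxon2.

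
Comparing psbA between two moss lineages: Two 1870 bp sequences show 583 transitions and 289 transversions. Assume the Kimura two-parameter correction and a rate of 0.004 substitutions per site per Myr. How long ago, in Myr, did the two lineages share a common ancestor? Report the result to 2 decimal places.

105.64

P = 583/1870 ≈ 0.311765 and Q = 289/1870 ≈ 0.154545.
Under the Kimura two-parameter model, d = −½ ln(1 − 2P − Q) − ¼ ln(1 − 2Q).
1 − 2P − Q = 0.221925, giving −½ ln(0.221925) = 0.752708.
1 − 2Q = 0.69091, giving −¼ ln(0.69091) = 0.092436.
d = 0.752708 + 0.092436 = 0.845144.
Under a molecular clock d = 2μt, so t = d/(2μ) = 0.845144 / (2 × 0.004) = 105.64 Myr.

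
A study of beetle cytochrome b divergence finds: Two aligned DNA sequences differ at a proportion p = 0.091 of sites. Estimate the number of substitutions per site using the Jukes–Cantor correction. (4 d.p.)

d = −(3/4) ln(1 − 4p/3) = −0.75 ln(1 − 0.121333) = −0.75 ln(0.878667)
  = −0.75 × (-0.129349) = 0.097012 substitutions/site.

0.0970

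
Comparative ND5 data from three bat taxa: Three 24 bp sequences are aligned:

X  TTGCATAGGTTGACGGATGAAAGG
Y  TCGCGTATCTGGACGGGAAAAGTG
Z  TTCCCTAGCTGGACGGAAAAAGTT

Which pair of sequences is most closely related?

X–Y: 10/24 differ, p = 0.417, d = 0.608.
X–Z: 9/24 differ, p = 0.375, d = 0.520.
Y–Z: 6/24 differ, p = 0.250, d = 0.304.
The smallest distance is between Y and Z.

Y and Z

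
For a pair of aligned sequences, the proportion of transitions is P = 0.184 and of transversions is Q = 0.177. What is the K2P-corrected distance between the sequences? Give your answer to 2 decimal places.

Under the Kimura two-parameter model, d = −½ ln(1 − 2P − Q) − ¼ ln(1 − 2Q).
1 − 2P − Q = 0.455, giving −½ ln(0.455) = 0.393729.
1 − 2Q = 0.646, giving −¼ ln(0.646) = 0.109239.
d = 0.393729 + 0.109239 = 0.502968.

0.50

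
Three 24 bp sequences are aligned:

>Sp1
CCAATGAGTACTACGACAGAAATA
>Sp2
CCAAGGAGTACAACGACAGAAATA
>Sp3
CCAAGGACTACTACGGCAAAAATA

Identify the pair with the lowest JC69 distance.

Sp1–Sp2: 2/24 differ, p = 0.083, d = 0.088.
Sp1–Sp3: 4/24 differ, p = 0.167, d = 0.188.
Sp2–Sp3: 4/24 differ, p = 0.167, d = 0.188.
The smallest distance is between Sp1 and Sp2.

Sp1 and Sp2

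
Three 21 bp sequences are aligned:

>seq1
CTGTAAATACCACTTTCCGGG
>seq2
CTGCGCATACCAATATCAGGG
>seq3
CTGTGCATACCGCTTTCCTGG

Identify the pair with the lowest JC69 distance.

seq1–seq2: 6/21 differ, p = 0.286, d = 0.360.
seq1–seq3: 4/21 differ, p = 0.190, d = 0.220.
seq2–seq3: 6/21 differ, p = 0.286, d = 0.360.
The smallest distance is between seq1 and seq3.

seq1 and seq3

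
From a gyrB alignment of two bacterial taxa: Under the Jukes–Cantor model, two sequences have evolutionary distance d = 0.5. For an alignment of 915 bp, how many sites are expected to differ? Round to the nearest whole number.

334

Invert JC69: p = (3/4)(1 − e^(−4d/3)) = 0.75 × (1 − e^(-0.666667)) = 0.75 × (1 − 0.513417) = 0.364937.
Expected differing sites = pL ≈ 0.364937 × 915 = 333.917355 ≈ 334.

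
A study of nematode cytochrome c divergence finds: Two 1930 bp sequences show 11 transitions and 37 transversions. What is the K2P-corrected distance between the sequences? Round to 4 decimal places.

0.0253

P = 11/1930 ≈ 0.005699 and Q = 37/1930 ≈ 0.019171.
Under the Kimura two-parameter model, d = −½ ln(1 − 2P − Q) − ¼ ln(1 − 2Q).
1 − 2P − Q = 0.969431, giving −½ ln(0.969431) = 0.015523.
1 − 2Q = 0.961658, giving −¼ ln(0.961658) = 0.009774.
d = 0.015523 + 0.009774 = 0.025297.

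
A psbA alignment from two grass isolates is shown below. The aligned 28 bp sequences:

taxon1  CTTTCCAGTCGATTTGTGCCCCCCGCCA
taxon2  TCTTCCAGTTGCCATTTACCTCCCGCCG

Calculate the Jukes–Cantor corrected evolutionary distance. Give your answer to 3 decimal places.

0.485

The sequences differ at 10 of 28 sites (1, 2, 10, 12, 13, 14, 16, 18, 21, 28), so p = 10/28 ≈ 0.357143.
d = −(3/4) ln(1 − 4p/3) = −0.75 ln(1 − 0.476191) = −0.75 ln(0.523809)
  = −0.75 × (-0.646628) = 0.484971 substitutions/site.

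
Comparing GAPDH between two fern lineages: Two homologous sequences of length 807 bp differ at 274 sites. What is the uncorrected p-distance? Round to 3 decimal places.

p = 274/807 = 0.339529… ≈ 0.340 (to 3 d.p.).

0.340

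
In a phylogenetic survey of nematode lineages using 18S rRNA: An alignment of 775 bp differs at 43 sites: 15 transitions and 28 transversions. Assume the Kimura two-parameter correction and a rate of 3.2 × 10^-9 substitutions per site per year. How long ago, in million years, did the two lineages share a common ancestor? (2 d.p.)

9.01

P = 15/775 ≈ 0.019355 and Q = 28/775 ≈ 0.036129.
Under the Kimura two-parameter model, d = −½ ln(1 − 2P − Q) − ¼ ln(1 − 2Q).
1 − 2P − Q = 0.925161, giving −½ ln(0.925161) = 0.038894.
1 − 2Q = 0.927742, giving −¼ ln(0.927742) = 0.018750.
d = 0.038894 + 0.018750 = 0.057644.
Under a molecular clock d = 2μt, so t = d/(2μ) = 0.057644 / (2 × 3.2 × 10^-9) = 9.01 million years.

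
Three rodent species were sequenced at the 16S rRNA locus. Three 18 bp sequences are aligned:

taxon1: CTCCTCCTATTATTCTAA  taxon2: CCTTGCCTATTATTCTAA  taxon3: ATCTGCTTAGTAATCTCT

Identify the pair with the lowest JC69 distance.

taxon1–taxon2: 4/18 differ, p = 0.222, d = 0.264.
taxon1–taxon3: 8/18 differ, p = 0.444, d = 0.673.
taxon2–taxon3: 8/18 differ, p = 0.444, d = 0.673.
The smallest distance is between taxon1 and taxon2.

taxon1 and taxon2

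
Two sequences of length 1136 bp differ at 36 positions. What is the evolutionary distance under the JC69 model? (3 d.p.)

p = 36/1136 ≈ 0.03169.
d = −(3/4) ln(1 − 4p/3) = −0.75 ln(1 − 0.042253) = −0.75 ln(0.957747)
  = −0.75 × (-0.043172) = 0.032379 substitutions/site.

0.032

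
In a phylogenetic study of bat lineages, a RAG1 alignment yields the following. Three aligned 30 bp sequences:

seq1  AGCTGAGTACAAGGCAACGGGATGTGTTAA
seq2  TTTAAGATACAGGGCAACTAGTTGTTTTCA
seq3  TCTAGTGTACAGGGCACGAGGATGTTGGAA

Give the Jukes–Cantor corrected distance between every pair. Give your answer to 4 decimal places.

seq1–seq2: 13/30 sites differ → p ≈ 0.433333, d = −0.75 ln(1 − 0.577777) = 0.646666 ≈ 0.6467.
seq1–seq3: 12/30 sites differ → p = 0.4, d = −0.75 ln(1 − 0.533333) = 0.571605 ≈ 0.5716.
seq2–seq3: 12/30 sites differ → p = 0.4, d = −0.75 ln(1 − 0.533333) = 0.571605 ≈ 0.5716.

d(seq1,seq2) = 0.6467, d(seq1,seq3) = 0.5716, d(seq2,seq3) = 0.5716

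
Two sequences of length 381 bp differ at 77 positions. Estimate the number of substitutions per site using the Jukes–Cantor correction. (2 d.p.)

p = 77/381 ≈ 0.2021.
d = −(3/4) ln(1 − 4p/3) = −0.75 ln(1 − 0.269467) = −0.75 ln(0.730533)
  = −0.75 × (-0.313981) = 0.235486 substitutions/site.

0.24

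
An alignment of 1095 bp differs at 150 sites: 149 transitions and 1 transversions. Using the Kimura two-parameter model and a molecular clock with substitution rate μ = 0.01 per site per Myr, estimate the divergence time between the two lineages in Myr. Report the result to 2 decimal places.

P = 149/1095 ≈ 0.136073 and Q = 1/1095 ≈ 0.000913.
Under the Kimura two-parameter model, d = −½ ln(1 − 2P − Q) − ¼ ln(1 − 2Q).
1 − 2P − Q = 0.726941, giving −½ ln(0.726941) = 0.159455.
1 − 2Q = 0.998174, giving −¼ ln(0.998174) = 0.000457.
d = 0.159455 + 0.000457 = 0.159912.
Under a molecular clock d = 2μt, so t = d/(2μ) = 0.159912 / (2 × 0.01) = 8.00 Myr.

8.00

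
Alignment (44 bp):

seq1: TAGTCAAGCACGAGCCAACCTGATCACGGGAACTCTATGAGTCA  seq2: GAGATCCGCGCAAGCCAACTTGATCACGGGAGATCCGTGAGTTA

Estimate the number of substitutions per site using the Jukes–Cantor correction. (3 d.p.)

The sequences differ at 13 of 44 sites, so p = 13/44 ≈ 0.295455.
d = −(3/4) ln(1 − 4p/3) = −0.75 ln(1 − 0.39394) = −0.75 ln(0.60606)
  = −0.75 × (-0.500776) = 0.375582 substitutions/site.

0.376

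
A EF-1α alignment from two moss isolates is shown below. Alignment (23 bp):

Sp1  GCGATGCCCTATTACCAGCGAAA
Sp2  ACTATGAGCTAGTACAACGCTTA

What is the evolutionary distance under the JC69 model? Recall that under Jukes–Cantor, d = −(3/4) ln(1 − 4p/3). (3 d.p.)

0.761

The sequences differ at 11 of 23 sites, so p = 11/23 ≈ 0.478261.
d = −(3/4) ln(1 − 4p/3) = −0.75 ln(1 − 0.637681) = −0.75 ln(0.362319)
  = −0.75 × (-1.015230) = 0.761423 substitutions/site.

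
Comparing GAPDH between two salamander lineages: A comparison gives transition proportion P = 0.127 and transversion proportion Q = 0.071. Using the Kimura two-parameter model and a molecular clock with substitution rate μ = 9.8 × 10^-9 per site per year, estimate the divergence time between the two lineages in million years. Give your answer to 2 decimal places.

Under the Kimura two-parameter model, d = −½ ln(1 − 2P − Q) − ¼ ln(1 − 2Q).
1 − 2P − Q = 0.675, giving −½ ln(0.675) = 0.196521.
1 − 2Q = 0.858, giving −¼ ln(0.858) = 0.038288.
d = 0.196521 + 0.038288 = 0.234809.
Under a molecular clock d = 2μt, so t = d/(2μ) = 0.234809 / (2 × 9.8 × 10^-9) = 11.98 million years.

11.98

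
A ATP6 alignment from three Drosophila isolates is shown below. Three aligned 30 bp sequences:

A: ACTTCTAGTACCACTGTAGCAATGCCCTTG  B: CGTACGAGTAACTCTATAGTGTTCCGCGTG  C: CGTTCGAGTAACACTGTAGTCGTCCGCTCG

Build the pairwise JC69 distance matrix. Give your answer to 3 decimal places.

d(A,B) = 0.647, d(A,C) = 0.441, d(B,C) = 0.280

A–B: 13/30 sites differ → p ≈ 0.433333, d = −0.75 ln(1 − 0.577777) = 0.646666 ≈ 0.647.
A–C: 10/30 sites differ → p ≈ 0.333333, d = −0.75 ln(1 − 0.444444) = 0.440839 ≈ 0.441.
B–C: 7/30 sites differ → p ≈ 0.233333, d = −0.75 ln(1 − 0.311111) = 0.279506 ≈ 0.280.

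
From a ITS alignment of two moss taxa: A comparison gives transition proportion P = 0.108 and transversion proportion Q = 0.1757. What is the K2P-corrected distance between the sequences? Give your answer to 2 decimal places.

Under the Kimura two-parameter model, d = −½ ln(1 − 2P − Q) − ¼ ln(1 − 2Q).
1 − 2P − Q = 0.6083, giving −½ ln(0.6083) = 0.248544.
1 − 2Q = 0.6486, giving −¼ ln(0.6486) = 0.108235.
d = 0.248544 + 0.108235 = 0.356779.

0.36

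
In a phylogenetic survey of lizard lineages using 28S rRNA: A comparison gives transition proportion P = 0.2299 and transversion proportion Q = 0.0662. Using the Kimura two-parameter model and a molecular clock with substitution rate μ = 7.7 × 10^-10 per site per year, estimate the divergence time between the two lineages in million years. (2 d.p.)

Under the Kimura two-parameter model, d = −½ ln(1 − 2P − Q) − ¼ ln(1 − 2Q).
1 − 2P − Q = 0.474, giving −½ ln(0.474) = 0.373274.
1 − 2Q = 0.8676, giving −¼ ln(0.8676) = 0.035506.
d = 0.373274 + 0.035506 = 0.408780.
Under a molecular clock d = 2μt, so t = d/(2μ) = 0.408780 / (2 × 7.7 × 10^-10) = 265.44 million years.

265.44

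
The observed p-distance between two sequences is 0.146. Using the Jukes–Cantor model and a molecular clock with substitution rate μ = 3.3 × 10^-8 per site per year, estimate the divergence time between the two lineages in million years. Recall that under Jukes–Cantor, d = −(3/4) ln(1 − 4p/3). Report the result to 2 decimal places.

d = −(3/4) ln(1 − 4p/3) = −0.75 ln(1 − 0.194667) = −0.75 ln(0.805333)
  = −0.75 × (-0.216499) = 0.162374 substitutions/site.
Under a molecular clock d = 2μt, so t = d/(2μ) = 0.162374 / (2 × 3.3 × 10^-8) = 2.46 million years.

2.46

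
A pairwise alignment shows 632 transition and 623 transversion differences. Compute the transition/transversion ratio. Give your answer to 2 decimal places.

R = 632/623 = 1.014446… ≈ 1.01 (to 2 d.p.).

1.01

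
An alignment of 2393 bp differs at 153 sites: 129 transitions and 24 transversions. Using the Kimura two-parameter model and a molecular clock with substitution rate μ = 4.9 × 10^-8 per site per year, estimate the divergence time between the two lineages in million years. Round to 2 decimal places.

P = 129/2393 ≈ 0.053907 and Q = 24/2393 ≈ 0.010029.
Under the Kimura two-parameter model, d = −½ ln(1 − 2P − Q) − ¼ ln(1 − 2Q).
1 − 2P − Q = 0.882157, giving −½ ln(0.882157) = 0.062693.
1 − 2Q = 0.979942, giving −¼ ln(0.979942) = 0.005065.
d = 0.062693 + 0.005065 = 0.067758.
Under a molecular clock d = 2μt, so t = d/(2μ) = 0.067758 / (2 × 4.9 × 10^-8) = 0.69 million years.

0.69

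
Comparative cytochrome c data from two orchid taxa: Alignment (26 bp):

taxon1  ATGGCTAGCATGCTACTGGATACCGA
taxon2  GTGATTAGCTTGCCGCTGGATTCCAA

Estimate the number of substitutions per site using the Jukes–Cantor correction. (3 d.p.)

0.396

The sequences differ at 8 of 26 sites (1, 4, 5, 10, 14, 15, 22, 25), so p = 8/26 ≈ 0.307692.
d = −(3/4) ln(1 − 4p/3) = −0.75 ln(1 − 0.410256) = −0.75 ln(0.589744)
  = −0.75 × (-0.528067) = 0.396050 substitutions/site.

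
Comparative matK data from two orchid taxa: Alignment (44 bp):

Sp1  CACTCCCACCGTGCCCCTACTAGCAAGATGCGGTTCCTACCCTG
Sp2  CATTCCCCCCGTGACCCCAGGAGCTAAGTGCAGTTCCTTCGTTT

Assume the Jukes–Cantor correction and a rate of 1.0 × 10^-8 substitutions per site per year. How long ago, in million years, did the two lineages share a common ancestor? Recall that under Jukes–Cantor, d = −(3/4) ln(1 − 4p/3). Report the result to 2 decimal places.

The sequences differ at 14 of 44 sites, so p = 14/44 ≈ 0.318182.
d = −(3/4) ln(1 − 4p/3) = −0.75 ln(1 − 0.424243) = −0.75 ln(0.575757)
  = −0.75 × (-0.552070) = 0.414053 substitutions/site.
Under a molecular clock d = 2μt, so t = d/(2μ) = 0.414053 / (2 × 1.0 × 10^-8) = 20.70 million years.

20.70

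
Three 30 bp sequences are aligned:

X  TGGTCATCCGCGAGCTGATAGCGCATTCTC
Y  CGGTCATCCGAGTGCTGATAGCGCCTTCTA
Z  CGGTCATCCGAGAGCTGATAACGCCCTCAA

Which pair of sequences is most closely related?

Y and Z

X–Y: 5/30 differ, p = 0.167, d = 0.188.
X–Z: 7/30 differ, p = 0.233, d = 0.280.
Y–Z: 4/30 differ, p = 0.133, d = 0.147.
The smallest distance is between Y and Z.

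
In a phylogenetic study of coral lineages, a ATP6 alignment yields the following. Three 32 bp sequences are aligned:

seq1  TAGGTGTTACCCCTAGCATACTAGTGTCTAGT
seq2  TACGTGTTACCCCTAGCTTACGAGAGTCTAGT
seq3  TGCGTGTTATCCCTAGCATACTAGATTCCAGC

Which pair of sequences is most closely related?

seq1 and seq2

seq1–seq2: 4/32 differ, p = 0.125, d = 0.137.
seq1–seq3: 7/32 differ, p = 0.219, d = 0.259.
seq2–seq3: 7/32 differ, p = 0.219, d = 0.259.
The smallest distance is between seq1 and seq2.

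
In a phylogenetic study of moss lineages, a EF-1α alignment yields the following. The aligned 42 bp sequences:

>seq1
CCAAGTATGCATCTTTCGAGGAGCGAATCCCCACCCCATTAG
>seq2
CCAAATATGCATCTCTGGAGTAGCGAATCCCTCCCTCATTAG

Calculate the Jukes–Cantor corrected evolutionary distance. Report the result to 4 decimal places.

0.1885

The sequences differ at 7 of 42 sites (5, 15, 17, 21, 32, 33, 36), so p = 7/42 ≈ 0.166667.
d = −(3/4) ln(1 − 4p/3) = −0.75 ln(1 − 0.222223) = −0.75 ln(0.777777)
  = −0.75 × (-0.251315) = 0.188486 substitutions/site.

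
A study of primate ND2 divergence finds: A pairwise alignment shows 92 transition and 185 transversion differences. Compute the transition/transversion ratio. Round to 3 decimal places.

R = 92/185 = 0.497297… ≈ 0.497 (to 3 d.p.).

0.497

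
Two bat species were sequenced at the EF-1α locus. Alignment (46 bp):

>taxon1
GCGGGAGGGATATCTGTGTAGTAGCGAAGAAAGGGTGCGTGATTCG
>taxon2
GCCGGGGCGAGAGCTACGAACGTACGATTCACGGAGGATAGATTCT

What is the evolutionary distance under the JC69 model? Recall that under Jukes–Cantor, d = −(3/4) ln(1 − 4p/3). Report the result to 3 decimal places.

The sequences differ at 22 of 46 sites, so p = 22/46 ≈ 0.478261.
d = −(3/4) ln(1 − 4p/3) = −0.75 ln(1 − 0.637681) = −0.75 ln(0.362319)
  = −0.75 × (-1.015230) = 0.761423 substitutions/site.

0.761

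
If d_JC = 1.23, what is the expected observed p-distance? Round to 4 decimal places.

0.6045

p = (3/4)(1 − e^(−4d/3)) = 0.75 × (1 − e^(-1.64)) = 0.75 × (1 − 0.193980) = 0.604515.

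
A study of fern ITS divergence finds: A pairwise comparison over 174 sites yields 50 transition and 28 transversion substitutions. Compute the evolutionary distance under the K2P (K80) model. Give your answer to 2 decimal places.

0.76

P = 50/174 ≈ 0.287356 and Q = 28/174 ≈ 0.16092.
Under the Kimura two-parameter model, d = −½ ln(1 − 2P − Q) − ¼ ln(1 − 2Q).
1 − 2P − Q = 0.264368, giving −½ ln(0.264368) = 0.665207.
1 − 2Q = 0.67816, giving −¼ ln(0.67816) = 0.097093.
d = 0.665207 + 0.097093 = 0.762300.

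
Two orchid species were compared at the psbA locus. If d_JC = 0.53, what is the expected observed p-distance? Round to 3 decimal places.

p = (3/4)(1 − e^(−4d/3)) = 0.75 × (1 − e^(-0.706667)) = 0.75 × (1 − 0.493286) = 0.380036.

0.380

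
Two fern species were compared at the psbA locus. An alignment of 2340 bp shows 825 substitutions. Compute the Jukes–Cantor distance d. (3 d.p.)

p = 825/2340 ≈ 0.352564.
d = −(3/4) ln(1 − 4p/3) = −0.75 ln(1 − 0.470085) = −0.75 ln(0.529915)
  = −0.75 × (-0.635039) = 0.476279 substitutions/site.

0.476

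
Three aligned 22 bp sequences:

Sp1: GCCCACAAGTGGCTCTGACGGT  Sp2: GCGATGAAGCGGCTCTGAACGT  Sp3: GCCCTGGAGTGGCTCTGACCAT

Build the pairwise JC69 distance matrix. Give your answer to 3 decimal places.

d(Sp1,Sp2) = 0.414, d(Sp1,Sp3) = 0.271, d(Sp2,Sp3) = 0.339

Sp1–Sp2: 7/22 sites differ → p ≈ 0.318182, d = −0.75 ln(1 − 0.424243) = 0.414052 ≈ 0.414.
Sp1–Sp3: 5/22 sites differ → p ≈ 0.227273, d = −0.75 ln(1 − 0.303031) = 0.270761 ≈ 0.271.
Sp2–Sp3: 6/22 sites differ → p ≈ 0.272727, d = −0.75 ln(1 − 0.363636) = 0.338988 ≈ 0.339.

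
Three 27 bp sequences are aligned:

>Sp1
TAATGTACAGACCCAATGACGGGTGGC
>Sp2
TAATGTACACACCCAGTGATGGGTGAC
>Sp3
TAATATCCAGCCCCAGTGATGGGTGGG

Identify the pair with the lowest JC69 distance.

Sp1–Sp2: 4/27 differ, p = 0.148, d = 0.165.
Sp1–Sp3: 6/27 differ, p = 0.222, d = 0.264.
Sp2–Sp3: 6/27 differ, p = 0.222, d = 0.264.
The smallest distance is between Sp1 and Sp2.

Sp1 and Sp2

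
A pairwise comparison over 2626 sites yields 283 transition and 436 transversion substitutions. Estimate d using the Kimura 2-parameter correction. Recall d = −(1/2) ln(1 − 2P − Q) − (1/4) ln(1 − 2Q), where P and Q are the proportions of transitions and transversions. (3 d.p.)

0.341

P = 283/2626 ≈ 0.107768 and Q = 436/2626 ≈ 0.166032.
Under the Kimura two-parameter model, d = −½ ln(1 − 2P − Q) − ¼ ln(1 − 2Q).
1 − 2P − Q = 0.618432, giving −½ ln(0.618432) = 0.240284.
1 − 2Q = 0.667936, giving −¼ ln(0.667936) = 0.100891.
d = 0.240284 + 0.100891 = 0.341175.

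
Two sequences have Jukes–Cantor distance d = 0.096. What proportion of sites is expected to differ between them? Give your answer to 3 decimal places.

0.090

p = (3/4)(1 − e^(−4d/3)) = 0.75 × (1 − e^(-0.128)) = 0.75 × (1 − 0.879853) = 0.090110.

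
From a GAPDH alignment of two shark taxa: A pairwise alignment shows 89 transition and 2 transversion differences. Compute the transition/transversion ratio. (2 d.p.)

44.50

R = 89/2 = 44.50.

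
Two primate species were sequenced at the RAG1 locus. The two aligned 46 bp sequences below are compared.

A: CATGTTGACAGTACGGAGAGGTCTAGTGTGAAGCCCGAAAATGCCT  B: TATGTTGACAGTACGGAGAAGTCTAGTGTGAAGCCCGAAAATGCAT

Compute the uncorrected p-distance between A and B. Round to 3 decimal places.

The sequences differ at 3 of 46 positions (sites 1, 20, 45).
p = 3/46 = 0.065217… ≈ 0.065 (to 3 d.p.).

0.065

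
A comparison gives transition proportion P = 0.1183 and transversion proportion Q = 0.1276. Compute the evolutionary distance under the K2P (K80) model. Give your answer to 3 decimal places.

Under the Kimura two-parameter model, d = −½ ln(1 − 2P − Q) − ¼ ln(1 − 2Q).
1 − 2P − Q = 0.6358, giving −½ ln(0.6358) = 0.226436.
1 − 2Q = 0.7448, giving −¼ ln(0.7448) = 0.073660.
d = 0.226436 + 0.073660 = 0.300096.

0.300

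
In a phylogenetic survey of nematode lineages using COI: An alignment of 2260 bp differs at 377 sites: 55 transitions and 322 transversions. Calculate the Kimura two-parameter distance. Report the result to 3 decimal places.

0.190

P = 55/2260 ≈ 0.024336 and Q = 322/2260 ≈ 0.142478.
Under the Kimura two-parameter model, d = −½ ln(1 − 2P − Q) − ¼ ln(1 − 2Q).
1 − 2P − Q = 0.80885, giving −½ ln(0.80885) = 0.106071.
1 − 2Q = 0.715044, giving −¼ ln(0.715044) = 0.083853.
d = 0.106071 + 0.083853 = 0.189924.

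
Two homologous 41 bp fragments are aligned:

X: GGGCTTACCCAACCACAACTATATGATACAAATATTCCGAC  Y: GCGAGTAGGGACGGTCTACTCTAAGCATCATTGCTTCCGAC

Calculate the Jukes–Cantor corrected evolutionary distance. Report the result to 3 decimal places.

0.788

The sequences differ at 20 of 41 sites, so p = 20/41 ≈ 0.487805.
d = −(3/4) ln(1 − 4p/3) = −0.75 ln(1 − 0.650407) = −0.75 ln(0.349593)
  = −0.75 × (-1.050986) = 0.788240 substitutions/site.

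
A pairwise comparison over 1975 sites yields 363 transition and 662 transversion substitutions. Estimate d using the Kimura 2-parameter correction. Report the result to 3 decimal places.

P = 363/1975 ≈ 0.183797 and Q = 662/1975 ≈ 0.33519.
Under the Kimura two-parameter model, d = −½ ln(1 − 2P − Q) − ¼ ln(1 − 2Q).
1 − 2P − Q = 0.297216, giving −½ ln(0.297216) = 0.606648.
1 − 2Q = 0.32962, giving −¼ ln(0.32962) = 0.277454.
d = 0.606648 + 0.277454 = 0.884102.

0.884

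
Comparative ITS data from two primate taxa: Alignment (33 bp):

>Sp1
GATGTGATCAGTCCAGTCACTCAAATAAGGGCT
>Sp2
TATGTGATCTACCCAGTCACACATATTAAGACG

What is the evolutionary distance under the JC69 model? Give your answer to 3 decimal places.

0.388

The sequences differ at 10 of 33 sites (1, 10, 11, 12, 21, 24, 27, 29, 31, 33), so p = 10/33 ≈ 0.30303.
d = −(3/4) ln(1 − 4p/3) = −0.75 ln(1 − 0.40404) = −0.75 ln(0.59596)
  = −0.75 × (-0.517582) = 0.388187 substitutions/site.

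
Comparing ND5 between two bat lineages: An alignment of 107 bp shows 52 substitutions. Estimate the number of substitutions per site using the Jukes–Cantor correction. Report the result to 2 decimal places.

0.78

p = 52/107 ≈ 0.485981.
d = −(3/4) ln(1 − 4p/3) = −0.75 ln(1 − 0.647975) = −0.75 ln(0.352025)
  = −0.75 × (-1.044053) = 0.783040 substitutions/site.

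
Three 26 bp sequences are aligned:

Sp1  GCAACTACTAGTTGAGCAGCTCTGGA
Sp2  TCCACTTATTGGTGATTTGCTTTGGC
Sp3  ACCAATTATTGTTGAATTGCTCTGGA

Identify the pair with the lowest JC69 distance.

Sp1–Sp2: 11/26 differ, p = 0.423, d = 0.623.
Sp1–Sp3: 9/26 differ, p = 0.346, d = 0.464.
Sp2–Sp3: 6/26 differ, p = 0.231, d = 0.276.
The smallest distance is between Sp2 and Sp3.

Sp2 and Sp3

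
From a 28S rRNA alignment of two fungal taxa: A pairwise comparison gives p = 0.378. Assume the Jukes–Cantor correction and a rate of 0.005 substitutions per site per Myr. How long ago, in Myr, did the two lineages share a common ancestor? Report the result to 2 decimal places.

d = −(3/4) ln(1 − 4p/3) = −0.75 ln(1 − 0.504) = −0.75 ln(0.496)
  = −0.75 × (-0.701179) = 0.525884 substitutions/site.
Under a molecular clock d = 2μt, so t = d/(2μ) = 0.525884 / (2 × 0.005) = 52.59 Myr.

52.59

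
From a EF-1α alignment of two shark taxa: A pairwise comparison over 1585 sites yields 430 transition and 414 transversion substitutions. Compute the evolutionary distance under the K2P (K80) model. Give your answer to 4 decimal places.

0.9990

P = 430/1585 ≈ 0.271293 and Q = 414/1585 ≈ 0.261199.
Under the Kimura two-parameter model, d = −½ ln(1 − 2P − Q) − ¼ ln(1 − 2Q).
1 − 2P − Q = 0.196215, giving −½ ln(0.196215) = 0.814272.
1 − 2Q = 0.477602, giving −¼ ln(0.477602) = 0.184744.
d = 0.814272 + 0.184744 = 0.999016.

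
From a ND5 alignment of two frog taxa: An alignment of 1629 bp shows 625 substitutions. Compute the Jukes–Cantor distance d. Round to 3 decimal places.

0.537

p = 625/1629 ≈ 0.383671.
d = −(3/4) ln(1 − 4p/3) = −0.75 ln(1 − 0.511561) = −0.75 ln(0.488439)
  = −0.75 × (-0.716541) = 0.537406 substitutions/site.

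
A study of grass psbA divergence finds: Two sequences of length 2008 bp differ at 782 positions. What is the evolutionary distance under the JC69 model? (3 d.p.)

p = 782/2008 ≈ 0.389442.
d = −(3/4) ln(1 − 4p/3) = −0.75 ln(1 − 0.519256) = −0.75 ln(0.480744)
  = −0.75 × (-0.732420) = 0.549315 substitutions/site.

0.549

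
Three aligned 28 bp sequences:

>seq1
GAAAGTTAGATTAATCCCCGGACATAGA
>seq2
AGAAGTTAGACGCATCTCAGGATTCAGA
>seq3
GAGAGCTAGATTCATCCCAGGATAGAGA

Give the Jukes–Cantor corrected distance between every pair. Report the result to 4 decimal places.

seq1–seq2: 10/28 sites differ → p ≈ 0.357143, d = −0.75 ln(1 − 0.476191) = 0.484971 ≈ 0.4850.
seq1–seq3: 6/28 sites differ → p ≈ 0.214286, d = −0.75 ln(1 − 0.285715) = 0.252355 ≈ 0.2524.
seq2–seq3: 9/28 sites differ → p ≈ 0.321429, d = −0.75 ln(1 − 0.428572) = 0.419713 ≈ 0.4197.

d(seq1,seq2) = 0.4850, d(seq1,seq3) = 0.2524, d(seq2,seq3) = 0.4197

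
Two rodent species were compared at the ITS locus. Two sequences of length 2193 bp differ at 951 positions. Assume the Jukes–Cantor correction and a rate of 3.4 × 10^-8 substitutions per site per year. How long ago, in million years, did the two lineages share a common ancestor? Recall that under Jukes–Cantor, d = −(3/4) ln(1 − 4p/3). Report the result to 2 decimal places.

9.52

p = 951/2193 ≈ 0.433653.
d = −(3/4) ln(1 − 4p/3) = −0.75 ln(1 − 0.578204) = −0.75 ln(0.421796)
  = −0.75 × (-0.863233) = 0.647425 substitutions/site.
Under a molecular clock d = 2μt, so t = d/(2μ) = 0.647425 / (2 × 3.4 × 10^-8) = 9.52 million years.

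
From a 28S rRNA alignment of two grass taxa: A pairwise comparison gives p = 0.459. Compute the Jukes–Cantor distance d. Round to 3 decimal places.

0.710

d = −(3/4) ln(1 − 4p/3) = −0.75 ln(1 − 0.612) = −0.75 ln(0.388)
  = −0.75 × (-0.946750) = 0.710063 substitutions/site.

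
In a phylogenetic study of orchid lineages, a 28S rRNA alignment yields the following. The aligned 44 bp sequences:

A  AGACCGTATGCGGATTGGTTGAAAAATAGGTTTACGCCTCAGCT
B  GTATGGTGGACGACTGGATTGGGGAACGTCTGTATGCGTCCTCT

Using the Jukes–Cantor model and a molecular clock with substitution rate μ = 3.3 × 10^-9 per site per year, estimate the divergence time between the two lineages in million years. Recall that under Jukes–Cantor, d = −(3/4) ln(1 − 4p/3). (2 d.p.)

135.67

The sequences differ at 23 of 44 sites, so p = 23/44 ≈ 0.522727.
d = −(3/4) ln(1 − 4p/3) = −0.75 ln(1 − 0.696969) = −0.75 ln(0.303031)
  = −0.75 × (-1.193920) = 0.895440 substitutions/site.
Under a molecular clock d = 2μt, so t = d/(2μ) = 0.895440 / (2 × 3.3 × 10^-9) = 135.67 million years.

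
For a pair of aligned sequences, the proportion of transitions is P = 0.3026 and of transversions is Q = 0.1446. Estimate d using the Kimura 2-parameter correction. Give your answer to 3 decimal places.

Under the Kimura two-parameter model, d = −½ ln(1 − 2P − Q) − ¼ ln(1 − 2Q).
1 − 2P − Q = 0.2502, giving −½ ln(0.2502) = 0.692747.
1 − 2Q = 0.7108, giving −¼ ln(0.7108) = 0.085341.
d = 0.692747 + 0.085341 = 0.778088.

0.778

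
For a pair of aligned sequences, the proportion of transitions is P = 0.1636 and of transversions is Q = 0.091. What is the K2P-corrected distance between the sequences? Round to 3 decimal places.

Under the Kimura two-parameter model, d = −½ ln(1 − 2P − Q) − ¼ ln(1 − 2Q).
1 − 2P − Q = 0.5818, giving −½ ln(0.5818) = 0.270814.
1 − 2Q = 0.818, giving −¼ ln(0.818) = 0.050223.
d = 0.270814 + 0.050223 = 0.321037.

0.321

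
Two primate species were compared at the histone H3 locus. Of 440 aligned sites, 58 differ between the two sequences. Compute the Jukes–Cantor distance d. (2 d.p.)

p = 58/440 ≈ 0.131818.
d = −(3/4) ln(1 − 4p/3) = −0.75 ln(1 − 0.175757) = −0.75 ln(0.824243)
  = −0.75 × (-0.193290) = 0.144968 substitutions/site.

0.14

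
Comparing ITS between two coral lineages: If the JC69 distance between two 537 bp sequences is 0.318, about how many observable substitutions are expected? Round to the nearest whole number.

Invert JC69: p = (3/4)(1 − e^(−4d/3)) = 0.75 × (1 − e^(-0.424)) = 0.75 × (1 − 0.654424) = 0.259182.
Expected differing sites = pL ≈ 0.259182 × 537 = 139.180734 ≈ 139.

139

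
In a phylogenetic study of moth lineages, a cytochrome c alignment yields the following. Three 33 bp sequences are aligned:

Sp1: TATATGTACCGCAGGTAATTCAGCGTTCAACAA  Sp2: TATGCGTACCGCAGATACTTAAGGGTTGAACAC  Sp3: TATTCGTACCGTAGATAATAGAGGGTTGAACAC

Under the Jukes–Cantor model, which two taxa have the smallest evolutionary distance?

Sp1–Sp2: 8/33 differ, p = 0.242, d = 0.293.
Sp1–Sp3: 9/33 differ, p = 0.273, d = 0.339.
Sp2–Sp3: 5/33 differ, p = 0.152, d = 0.169.
The smallest distance is between Sp2 and Sp3.

Sp2 and Sp3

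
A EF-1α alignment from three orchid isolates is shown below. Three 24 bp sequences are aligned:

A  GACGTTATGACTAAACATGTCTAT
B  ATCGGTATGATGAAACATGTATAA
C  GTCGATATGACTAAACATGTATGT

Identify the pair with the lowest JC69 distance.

A and C

A–B: 7/24 differ, p = 0.292, d = 0.369.
A–C: 4/24 differ, p = 0.167, d = 0.188.
B–C: 6/24 differ, p = 0.250, d = 0.304.
The smallest distance is between A and C.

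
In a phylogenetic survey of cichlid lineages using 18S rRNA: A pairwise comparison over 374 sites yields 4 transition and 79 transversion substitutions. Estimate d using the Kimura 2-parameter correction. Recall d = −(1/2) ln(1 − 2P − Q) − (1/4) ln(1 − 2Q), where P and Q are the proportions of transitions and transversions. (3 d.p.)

P = 4/374 ≈ 0.010695 and Q = 79/374 ≈ 0.21123.
Under the Kimura two-parameter model, d = −½ ln(1 − 2P − Q) − ¼ ln(1 − 2Q).
1 − 2P − Q = 0.76738, giving −½ ln(0.76738) = 0.132387.
1 − 2Q = 0.57754, giving −¼ ln(0.57754) = 0.137244.
d = 0.132387 + 0.137244 = 0.269631.

0.270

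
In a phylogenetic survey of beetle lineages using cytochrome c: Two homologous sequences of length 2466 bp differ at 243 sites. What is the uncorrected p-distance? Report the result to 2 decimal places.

0.10

p = 243/2466 = 0.098540… ≈ 0.10 (to 2 d.p.).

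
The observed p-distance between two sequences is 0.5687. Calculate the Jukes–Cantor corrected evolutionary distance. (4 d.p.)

1.0649

d = −(3/4) ln(1 − 4p/3) = −0.75 ln(1 − 0.758267) = −0.75 ln(0.241733)
  = −0.75 × (-1.419921) = 1.064941 substitutions/site.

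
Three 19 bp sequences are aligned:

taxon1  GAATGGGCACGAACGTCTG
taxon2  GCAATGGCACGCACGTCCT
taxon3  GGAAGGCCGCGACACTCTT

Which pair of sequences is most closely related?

taxon1 and taxon2

taxon1–taxon2: 6/19 differ, p = 0.316, d = 0.410.
taxon1–taxon3: 8/19 differ, p = 0.421, d = 0.618.
taxon2–taxon3: 9/19 differ, p = 0.474, d = 0.749.
The smallest distance is between taxon1 and taxon2.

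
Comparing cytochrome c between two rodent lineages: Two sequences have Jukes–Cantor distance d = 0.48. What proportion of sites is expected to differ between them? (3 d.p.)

0.355

p = (3/4)(1 − e^(−4d/3)) = 0.75 × (1 − e^(-0.64)) = 0.75 × (1 − 0.527292) = 0.354531.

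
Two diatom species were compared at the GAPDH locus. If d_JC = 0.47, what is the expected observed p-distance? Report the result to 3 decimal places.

p = (3/4)(1 − e^(−4d/3)) = 0.75 × (1 − e^(-0.626667)) = 0.75 × (1 − 0.534370) = 0.349223.

0.349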